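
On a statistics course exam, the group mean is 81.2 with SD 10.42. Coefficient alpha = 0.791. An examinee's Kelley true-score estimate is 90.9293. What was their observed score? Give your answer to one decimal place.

T̂ = ρX + (1 − ρ)μ  ⇒  X = (T̂ − (1 − ρ)μ) / ρ
X = (90.9293 − 0.209 × 81.2) / 0.791 = (90.9293 − 16.9708) / 0.791 = 73.9585 / 0.791 = 93.500

93.5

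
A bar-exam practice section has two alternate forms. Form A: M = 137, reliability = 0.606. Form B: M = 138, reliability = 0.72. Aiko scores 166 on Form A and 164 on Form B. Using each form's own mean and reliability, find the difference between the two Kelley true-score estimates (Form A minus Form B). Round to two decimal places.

T̂_A = 0.606(166) + 0.394(137) = 154.5740
T̂_B = 0.72(164) + 0.28(138) = 156.7200
T̂_A − T̂_B = -2.1460

-2.15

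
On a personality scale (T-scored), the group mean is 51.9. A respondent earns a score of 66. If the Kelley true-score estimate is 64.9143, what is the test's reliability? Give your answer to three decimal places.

T̂ = ρX + (1 − ρ)μ  ⇒  T̂ − μ = ρ(X − μ)
ρ = (T̂ − μ)/(X − μ) = (64.9143 − 51.9) / (66 − 51.9) = 13.0143 / 14.1 = 0.92300

0.923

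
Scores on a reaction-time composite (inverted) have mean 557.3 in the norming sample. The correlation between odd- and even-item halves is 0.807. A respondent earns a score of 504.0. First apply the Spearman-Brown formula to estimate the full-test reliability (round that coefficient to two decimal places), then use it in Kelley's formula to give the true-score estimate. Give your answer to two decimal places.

509.86

Spearman-Brown: ρ = 2r/(1 + r) = 2(0.807)/(1 + 0.807) = 1.6140/1.807 = 0.8932 → 0.89
T̂ = 0.89(504.0) + 0.11(557.3) = 448.560 + 61.303 = 509.863 → 509.86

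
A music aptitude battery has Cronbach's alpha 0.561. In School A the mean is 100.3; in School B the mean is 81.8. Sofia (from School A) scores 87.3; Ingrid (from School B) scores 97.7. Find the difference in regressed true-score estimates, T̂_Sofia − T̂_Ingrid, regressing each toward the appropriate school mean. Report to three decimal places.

T̂_Sofia = 0.561(87.3) + 0.439(100.3) = 93.00700
T̂_Ingrid = 0.561(97.7) + 0.439(81.8) = 90.71990
Difference = 93.00700 − 90.71990 = 2.28710

2.287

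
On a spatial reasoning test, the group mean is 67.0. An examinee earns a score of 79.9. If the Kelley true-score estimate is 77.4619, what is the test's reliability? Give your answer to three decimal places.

T̂ = ρX + (1 − ρ)μ  ⇒  T̂ − μ = ρ(X − μ)
ρ = (T̂ − μ)/(X − μ) = (77.4619 − 67.0) / (79.9 − 67.0) = 10.4619 / 12.9 = 0.81100

0.811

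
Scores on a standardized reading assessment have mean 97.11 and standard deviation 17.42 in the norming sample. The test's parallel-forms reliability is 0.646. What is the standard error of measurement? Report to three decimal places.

10.365

SEM = SD · √(1 − ρ) = 17.42 × √0.354 = 17.42 × 0.5950 = 10.3645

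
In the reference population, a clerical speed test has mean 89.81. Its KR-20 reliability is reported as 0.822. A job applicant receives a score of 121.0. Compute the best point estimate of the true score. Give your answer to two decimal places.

Weight the observed score by reliability and the mean by (1 − reliability): T̂ = 0.822·121.0 + 0.178·89.81 = 99.4620 + 15.98618 = 115.448.

115.45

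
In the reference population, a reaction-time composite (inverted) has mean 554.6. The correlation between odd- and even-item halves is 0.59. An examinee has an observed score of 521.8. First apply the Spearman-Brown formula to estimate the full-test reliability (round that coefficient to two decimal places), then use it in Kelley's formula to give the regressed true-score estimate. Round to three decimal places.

Spearman-Brown: ρ = 2r/(1 + r) = 2(0.59)/(1 + 0.59) = 1.180/1.59 = 0.7421 → 0.74
T̂ = ρX + (1 − ρ)μ
  = 0.74 × 521.8 + 0.26 × 554.6
  = 386.132 + 144.196
  = 530.3280
  ≈ 530.328

530.328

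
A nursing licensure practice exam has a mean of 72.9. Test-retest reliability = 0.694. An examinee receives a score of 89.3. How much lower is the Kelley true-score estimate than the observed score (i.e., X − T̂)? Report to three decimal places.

Kelley's formula gives T̂ = 0.694·89.3 + 0.306·72.9 = 61.9742 + 22.3074 = 84.28160.
X − T̂ = 89.3 − 84.2816 = 5.0184 → 5.018

5.018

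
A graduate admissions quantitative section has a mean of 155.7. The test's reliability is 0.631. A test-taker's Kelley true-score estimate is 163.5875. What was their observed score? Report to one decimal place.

T̂ = ρX + (1 − ρ)μ  ⇒  X = (T̂ − (1 − ρ)μ) / ρ
X = (163.5875 − 0.369 × 155.7) / 0.631 = (163.5875 − 57.4533) / 0.631 = 106.1342 / 0.631 = 168.200

168.2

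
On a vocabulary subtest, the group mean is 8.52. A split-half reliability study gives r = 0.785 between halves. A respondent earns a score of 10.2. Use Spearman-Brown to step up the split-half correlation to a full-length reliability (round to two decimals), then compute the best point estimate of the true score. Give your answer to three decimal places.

Spearman-Brown: ρ = 2r/(1 + r) = 2(0.785)/(1 + 0.785) = 1.5700/1.785 = 0.8796 → 0.88
Regress the observed score toward the mean by the unreliability: T̂ = 0.88·10.2 + 0.12·8.52 = 8.976 + 1.0224 = 9.9984.

9.998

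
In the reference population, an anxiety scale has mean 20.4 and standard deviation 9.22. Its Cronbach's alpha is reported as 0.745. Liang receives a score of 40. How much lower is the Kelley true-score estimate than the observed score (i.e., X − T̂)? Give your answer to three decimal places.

Regress the observed score toward the mean by the unreliability: T̂ = 0.745·40 + 0.255·20.4 = 29.800 + 5.2020 = 35.00200.
X − T̂ = 40 − 35.0020 = 4.9980 → 4.998

4.998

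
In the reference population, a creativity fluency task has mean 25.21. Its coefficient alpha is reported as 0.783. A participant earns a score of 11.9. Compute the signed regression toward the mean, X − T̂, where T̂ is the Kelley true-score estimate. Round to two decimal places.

-2.89

Weight the observed score by reliability and the mean by (1 − reliability): T̂ = 0.783·11.9 + 0.217·25.21 = 9.3177 + 5.47057 = 14.7883.
X − T̂ = 11.9 − 14.788 = -2.888 → -2.89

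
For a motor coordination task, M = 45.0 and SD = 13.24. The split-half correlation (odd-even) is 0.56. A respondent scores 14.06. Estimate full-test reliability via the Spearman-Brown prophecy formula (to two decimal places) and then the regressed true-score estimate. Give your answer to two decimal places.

Spearman-Brown: ρ = 2r/(1 + r) = 2(0.56)/(1 + 0.56) = 1.120/1.56 = 0.7179 → 0.72
Weight the observed score by reliability and the mean by (1 − reliability): T̂ = 0.72·14.06 + 0.28·45.0 = 10.1232 + 12.600 = 22.723.

22.72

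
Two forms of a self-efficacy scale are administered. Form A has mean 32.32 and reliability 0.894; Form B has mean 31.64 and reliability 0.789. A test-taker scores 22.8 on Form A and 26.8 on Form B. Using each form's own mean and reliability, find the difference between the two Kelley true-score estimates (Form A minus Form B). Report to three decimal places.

T̂_A = 0.894(22.8) + 0.106(32.32) = 23.80912
T̂_B = 0.789(26.8) + 0.211(31.64) = 27.82124
T̂_A − T̂_B = -4.01212

-4.012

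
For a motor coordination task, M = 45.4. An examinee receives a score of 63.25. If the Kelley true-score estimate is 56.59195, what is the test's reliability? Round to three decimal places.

T̂ = ρX + (1 − ρ)μ  ⇒  T̂ − μ = ρ(X − μ)
ρ = (T̂ − μ)/(X − μ) = (56.59195 − 45.4) / (63.25 − 45.4) = 11.19195 / 17.85 = 0.62700

0.627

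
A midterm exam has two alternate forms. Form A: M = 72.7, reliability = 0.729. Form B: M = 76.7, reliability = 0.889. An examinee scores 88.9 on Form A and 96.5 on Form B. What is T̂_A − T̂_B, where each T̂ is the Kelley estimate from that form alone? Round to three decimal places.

T̂_A = 0.729(88.9) + 0.271(72.7) = 84.50980
T̂_B = 0.889(96.5) + 0.111(76.7) = 94.30220
T̂_A − T̂_B = -9.79240

-9.792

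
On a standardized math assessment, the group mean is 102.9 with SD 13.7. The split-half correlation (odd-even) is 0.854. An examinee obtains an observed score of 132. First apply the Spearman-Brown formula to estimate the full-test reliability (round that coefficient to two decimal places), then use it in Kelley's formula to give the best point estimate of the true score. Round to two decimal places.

Spearman-Brown: ρ = 2r/(1 + r) = 2(0.854)/(1 + 0.854) = 1.7080/1.854 = 0.9213 → 0.92
T̂ = ρX + (1 − ρ)μ
  = 0.92 × 132 + 0.08 × 102.9
  = 121.44 + 8.232
  = 129.672
  ≈ 129.67

129.67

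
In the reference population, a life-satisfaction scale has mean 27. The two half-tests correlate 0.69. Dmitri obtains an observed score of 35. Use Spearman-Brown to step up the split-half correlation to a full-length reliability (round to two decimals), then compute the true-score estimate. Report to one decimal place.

Spearman-Brown: ρ = 2r/(1 + r) = 2(0.69)/(1 + 0.69) = 1.380/1.69 = 0.8166 → 0.82
T̂ = ρX + (1 − ρ)μ
  = 0.82 × 35 + 0.18 × 27
  = 28.70 + 4.86
  = 33.56
  ≈ 33.6

33.6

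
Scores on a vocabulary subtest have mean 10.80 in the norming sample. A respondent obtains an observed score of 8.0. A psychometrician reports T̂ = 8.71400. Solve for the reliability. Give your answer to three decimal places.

T̂ = ρX + (1 − ρ)μ  ⇒  T̂ − μ = ρ(X − μ)
ρ = (T̂ − μ)/(X − μ) = (8.71400 − 10.80) / (8.0 − 10.80) = -2.08600 / -2.80 = 0.74500

0.745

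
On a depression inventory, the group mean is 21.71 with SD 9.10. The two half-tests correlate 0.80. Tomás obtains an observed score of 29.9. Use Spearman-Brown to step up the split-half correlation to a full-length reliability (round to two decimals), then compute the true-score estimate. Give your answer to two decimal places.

Spearman-Brown: ρ = 2r/(1 + r) = 2(0.80)/(1 + 0.80) = 1.600/1.80 = 0.8889 → 0.89
T̂ = 0.89(29.9) + 0.11(21.71) = 26.611 + 2.3881 = 28.999 → 29.00

29.00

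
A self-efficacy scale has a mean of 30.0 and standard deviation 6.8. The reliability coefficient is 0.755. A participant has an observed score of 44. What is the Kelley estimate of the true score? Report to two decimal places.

T̂ = ρX + (1 − ρ)μ
  = 0.755 × 44 + 0.245 × 30.0
  = 33.220 + 7.3500
  = 40.570
  ≈ 40.57

40.57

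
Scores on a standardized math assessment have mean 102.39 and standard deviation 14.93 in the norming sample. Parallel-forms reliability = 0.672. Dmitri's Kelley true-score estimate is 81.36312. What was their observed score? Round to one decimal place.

T̂ = ρX + (1 − ρ)μ  ⇒  X = (T̂ − (1 − ρ)μ) / ρ
X = (81.36312 − 0.328 × 102.39) / 0.672 = (81.36312 − 33.58392) / 0.672 = 47.77920 / 0.672 = 71.100

71.1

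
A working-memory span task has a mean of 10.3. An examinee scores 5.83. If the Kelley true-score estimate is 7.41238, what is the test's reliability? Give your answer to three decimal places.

T̂ = ρX + (1 − ρ)μ  ⇒  T̂ − μ = ρ(X − μ)
ρ = (T̂ − μ)/(X − μ) = (7.41238 − 10.3) / (5.83 − 10.3) = -2.88762 / -4.47 = 0.64600

0.646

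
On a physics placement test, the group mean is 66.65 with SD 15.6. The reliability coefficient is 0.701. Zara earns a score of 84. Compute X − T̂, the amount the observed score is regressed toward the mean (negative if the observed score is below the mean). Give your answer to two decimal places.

5.19

Kelley's formula gives T̂ = 0.701·84 + 0.299·66.65 = 58.884 + 19.92835 = 78.8123.
X − T̂ = 84 − 78.812 = 5.188 → 5.19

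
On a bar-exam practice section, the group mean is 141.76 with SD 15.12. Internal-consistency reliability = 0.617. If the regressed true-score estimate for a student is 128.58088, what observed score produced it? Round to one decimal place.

120.4

T̂ = ρX + (1 − ρ)μ  ⇒  X = (T̂ − (1 − ρ)μ) / ρ
X = (128.58088 − 0.383 × 141.76) / 0.617 = (128.58088 − 54.29408) / 0.617 = 74.28680 / 0.617 = 120.400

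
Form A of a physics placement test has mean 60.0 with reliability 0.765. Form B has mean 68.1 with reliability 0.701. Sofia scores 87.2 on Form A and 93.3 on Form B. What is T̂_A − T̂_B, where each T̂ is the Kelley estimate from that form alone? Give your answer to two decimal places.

-4.96

T̂_A = 0.765(87.2) + 0.235(60.0) = 80.8080
T̂_B = 0.701(93.3) + 0.299(68.1) = 85.7652
T̂_A − T̂_B = -4.9572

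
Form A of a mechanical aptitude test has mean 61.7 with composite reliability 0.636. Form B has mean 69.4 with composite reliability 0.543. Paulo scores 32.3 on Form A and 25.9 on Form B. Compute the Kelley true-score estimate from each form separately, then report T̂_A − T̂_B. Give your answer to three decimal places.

T̂_A = 0.636(32.3) + 0.364(61.7) = 43.00160
T̂_B = 0.543(25.9) + 0.457(69.4) = 45.77950
T̂_A − T̂_B = -2.77790

-2.778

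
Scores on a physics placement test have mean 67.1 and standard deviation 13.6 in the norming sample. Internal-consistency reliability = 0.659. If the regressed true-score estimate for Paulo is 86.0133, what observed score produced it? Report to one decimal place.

T̂ = ρX + (1 − ρ)μ  ⇒  X = (T̂ − (1 − ρ)μ) / ρ
X = (86.0133 − 0.341 × 67.1) / 0.659 = (86.0133 − 22.8811) / 0.659 = 63.1322 / 0.659 = 95.800

95.8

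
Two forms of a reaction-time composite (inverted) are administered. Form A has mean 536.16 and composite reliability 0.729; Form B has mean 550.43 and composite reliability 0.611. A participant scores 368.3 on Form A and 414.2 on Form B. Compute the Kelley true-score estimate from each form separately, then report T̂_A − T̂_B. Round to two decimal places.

-53.40

T̂_A = 0.729(368.3) + 0.271(536.16) = 413.7901
T̂_B = 0.611(414.2) + 0.389(550.43) = 467.1935
T̂_A − T̂_B = -53.4034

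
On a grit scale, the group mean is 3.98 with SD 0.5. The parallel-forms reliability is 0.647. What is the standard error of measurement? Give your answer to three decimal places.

SEM = SD · √(1 − ρ) = 0.5 × √0.353 = 0.5 × 0.5941 = 0.2971

0.297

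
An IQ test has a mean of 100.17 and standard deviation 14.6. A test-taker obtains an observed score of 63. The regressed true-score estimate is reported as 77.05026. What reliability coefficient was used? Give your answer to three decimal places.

0.622

T̂ = ρX + (1 − ρ)μ  ⇒  T̂ − μ = ρ(X − μ)
ρ = (T̂ − μ)/(X − μ) = (77.05026 − 100.17) / (63 − 100.17) = -23.11974 / -37.17 = 0.62200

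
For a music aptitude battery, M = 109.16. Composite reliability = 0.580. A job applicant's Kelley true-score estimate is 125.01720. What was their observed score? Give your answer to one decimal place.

T̂ = ρX + (1 − ρ)μ  ⇒  X = (T̂ − (1 − ρ)μ) / ρ
X = (125.01720 − 0.420 × 109.16) / 0.580 = (125.01720 − 45.84720) / 0.580 = 79.17000 / 0.580 = 136.500

136.5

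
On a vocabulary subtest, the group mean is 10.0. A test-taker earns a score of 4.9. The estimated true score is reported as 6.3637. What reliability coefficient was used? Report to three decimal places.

T̂ = ρX + (1 − ρ)μ  ⇒  T̂ − μ = ρ(X − μ)
ρ = (T̂ − μ)/(X − μ) = (6.3637 − 10.0) / (4.9 − 10.0) = -3.6363 / -5.1 = 0.71300

0.713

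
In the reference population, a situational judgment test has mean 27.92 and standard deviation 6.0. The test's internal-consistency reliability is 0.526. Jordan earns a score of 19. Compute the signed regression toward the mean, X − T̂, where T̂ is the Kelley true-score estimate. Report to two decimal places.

Regress the observed score toward the mean by the unreliability: T̂ = 0.526·19 + 0.474·27.92 = 9.994 + 13.23408 = 23.2281.
X − T̂ = 19 − 23.228 = -4.228 → -4.23

-4.23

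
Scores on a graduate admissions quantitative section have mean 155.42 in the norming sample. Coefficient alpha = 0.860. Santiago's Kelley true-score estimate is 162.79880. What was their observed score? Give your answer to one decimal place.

T̂ = ρX + (1 − ρ)μ  ⇒  X = (T̂ − (1 − ρ)μ) / ρ
X = (162.79880 − 0.140 × 155.42) / 0.860 = (162.79880 − 21.75880) / 0.860 = 141.04000 / 0.860 = 164.000

164.0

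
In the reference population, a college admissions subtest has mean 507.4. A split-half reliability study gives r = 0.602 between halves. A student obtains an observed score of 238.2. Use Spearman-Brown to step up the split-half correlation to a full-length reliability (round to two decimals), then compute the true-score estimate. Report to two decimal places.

Spearman-Brown: ρ = 2r/(1 + r) = 2(0.602)/(1 + 0.602) = 1.2040/1.602 = 0.7516 → 0.75
T̂ = 0.75(238.2) + 0.25(507.4) = 178.650 + 126.850 = 305.500 → 305.50

305.50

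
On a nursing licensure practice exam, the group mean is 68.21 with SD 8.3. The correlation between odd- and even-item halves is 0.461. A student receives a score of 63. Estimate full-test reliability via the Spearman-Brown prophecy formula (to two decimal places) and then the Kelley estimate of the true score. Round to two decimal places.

64.93

Spearman-Brown: ρ = 2r/(1 + r) = 2(0.461)/(1 + 0.461) = 0.9220/1.461 = 0.6311 → 0.63
Weight the observed score by reliability and the mean by (1 − reliability): T̂ = 0.63·63 + 0.37·68.21 = 39.69 + 25.2377 = 64.928.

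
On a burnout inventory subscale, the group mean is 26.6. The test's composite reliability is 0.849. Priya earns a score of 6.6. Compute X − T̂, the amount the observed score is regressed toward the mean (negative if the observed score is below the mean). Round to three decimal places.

T̂ = ρX + (1 − ρ)μ
  = 0.849 × 6.6 + 0.151 × 26.6
  = 5.6034 + 4.0166
  = 9.62000
  ≈ 9.6200
X − T̂ = 6.6 − 9.6200 = -3.0200 → -3.020

-3.020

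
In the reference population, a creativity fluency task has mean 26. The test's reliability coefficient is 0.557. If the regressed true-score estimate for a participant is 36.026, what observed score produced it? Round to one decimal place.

T̂ = ρX + (1 − ρ)μ  ⇒  X = (T̂ − (1 − ρ)μ) / ρ
X = (36.026 − 0.443 × 26) / 0.557 = (36.026 − 11.518) / 0.557 = 24.508 / 0.557 = 44.000

44.0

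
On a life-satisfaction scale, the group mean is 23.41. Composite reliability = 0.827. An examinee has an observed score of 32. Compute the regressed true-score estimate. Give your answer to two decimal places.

Weight the observed score by reliability and the mean by (1 − reliability): T̂ = 0.827·32 + 0.173·23.41 = 26.464 + 4.04993 = 30.514.

30.51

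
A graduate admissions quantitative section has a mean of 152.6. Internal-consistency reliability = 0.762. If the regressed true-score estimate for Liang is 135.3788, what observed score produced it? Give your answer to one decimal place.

T̂ = ρX + (1 − ρ)μ  ⇒  X = (T̂ − (1 − ρ)μ) / ρ
X = (135.3788 − 0.238 × 152.6) / 0.762 = (135.3788 − 36.3188) / 0.762 = 99.0600 / 0.762 = 130.000

130.0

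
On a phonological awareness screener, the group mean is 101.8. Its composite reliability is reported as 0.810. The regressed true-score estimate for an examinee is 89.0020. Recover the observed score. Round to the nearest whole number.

T̂ = ρX + (1 − ρ)μ  ⇒  X = (T̂ − (1 − ρ)μ) / ρ
X = (89.0020 − 0.190 × 101.8) / 0.810 = (89.0020 − 19.3420) / 0.810 = 69.6600 / 0.810 = 86.00

86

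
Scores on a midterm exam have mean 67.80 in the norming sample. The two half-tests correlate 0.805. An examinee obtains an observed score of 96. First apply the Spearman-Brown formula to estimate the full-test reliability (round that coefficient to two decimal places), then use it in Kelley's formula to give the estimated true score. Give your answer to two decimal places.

92.90

Spearman-Brown: ρ = 2r/(1 + r) = 2(0.805)/(1 + 0.805) = 1.6100/1.805 = 0.8920 → 0.89
T̂ = 0.89(96) + 0.11(67.80) = 85.44 + 7.4580 = 92.898 → 92.90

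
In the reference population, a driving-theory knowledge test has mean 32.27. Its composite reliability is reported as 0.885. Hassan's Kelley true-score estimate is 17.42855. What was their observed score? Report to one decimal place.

15.5

T̂ = ρX + (1 − ρ)μ  ⇒  X = (T̂ − (1 − ρ)μ) / ρ
X = (17.42855 − 0.115 × 32.27) / 0.885 = (17.42855 − 3.71105) / 0.885 = 13.71750 / 0.885 = 15.500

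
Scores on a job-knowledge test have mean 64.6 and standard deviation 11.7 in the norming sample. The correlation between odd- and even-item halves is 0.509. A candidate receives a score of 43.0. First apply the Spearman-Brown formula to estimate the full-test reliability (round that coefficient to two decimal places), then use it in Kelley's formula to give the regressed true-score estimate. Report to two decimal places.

50.13

Spearman-Brown: ρ = 2r/(1 + r) = 2(0.509)/(1 + 0.509) = 1.0180/1.509 = 0.6746 → 0.67
T̂ = 0.67(43.0) + 0.33(64.6) = 28.810 + 21.318 = 50.128 → 50.13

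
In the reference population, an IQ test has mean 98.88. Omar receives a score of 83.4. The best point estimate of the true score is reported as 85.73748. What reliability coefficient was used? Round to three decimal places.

0.849

T̂ = ρX + (1 − ρ)μ  ⇒  T̂ − μ = ρ(X − μ)
ρ = (T̂ − μ)/(X − μ) = (85.73748 − 98.88) / (83.4 − 98.88) = -13.14252 / -15.48 = 0.84900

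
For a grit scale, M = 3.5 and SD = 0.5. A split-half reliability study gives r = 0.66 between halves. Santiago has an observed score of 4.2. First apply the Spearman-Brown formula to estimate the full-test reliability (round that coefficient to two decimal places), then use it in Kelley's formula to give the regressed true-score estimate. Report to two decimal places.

4.06

Spearman-Brown: ρ = 2r/(1 + r) = 2(0.66)/(1 + 0.66) = 1.320/1.66 = 0.7952 → 0.80
T̂ = ρX + (1 − ρ)μ
  = 0.80 × 4.2 + 0.20 × 3.5
  = 3.360 + 0.700
  = 4.060
  ≈ 4.06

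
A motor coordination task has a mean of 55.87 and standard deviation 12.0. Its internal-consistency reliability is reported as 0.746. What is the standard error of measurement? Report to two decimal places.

6.05

SEM = SD · √(1 − ρ) = 12.0 × √0.254 = 12.0 × 0.5040 = 6.048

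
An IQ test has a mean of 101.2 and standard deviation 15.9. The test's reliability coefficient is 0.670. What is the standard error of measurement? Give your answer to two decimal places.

SEM = SD · √(1 − ρ) = 15.9 × √0.330 = 15.9 × 0.5745 = 9.134

9.13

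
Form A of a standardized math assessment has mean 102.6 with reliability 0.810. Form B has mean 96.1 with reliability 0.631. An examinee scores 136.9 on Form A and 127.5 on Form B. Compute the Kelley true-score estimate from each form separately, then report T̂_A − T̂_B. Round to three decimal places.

14.470

T̂_A = 0.810(136.9) + 0.190(102.6) = 130.38300
T̂_B = 0.631(127.5) + 0.369(96.1) = 115.91340
T̂_A − T̂_B = 14.46960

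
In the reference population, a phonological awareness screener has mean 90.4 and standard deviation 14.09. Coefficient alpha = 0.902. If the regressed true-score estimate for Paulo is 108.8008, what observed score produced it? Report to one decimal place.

110.8

T̂ = ρX + (1 − ρ)μ  ⇒  X = (T̂ − (1 − ρ)μ) / ρ
X = (108.8008 − 0.098 × 90.4) / 0.902 = (108.8008 − 8.8592) / 0.902 = 99.9416 / 0.902 = 110.800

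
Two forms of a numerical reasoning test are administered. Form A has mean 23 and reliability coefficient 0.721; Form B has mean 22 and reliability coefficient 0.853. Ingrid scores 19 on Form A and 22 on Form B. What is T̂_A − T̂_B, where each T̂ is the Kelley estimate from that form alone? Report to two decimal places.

-1.88

T̂_A = 0.721(19) + 0.279(23) = 20.1160
T̂_B = 0.853(22) + 0.147(22) = 22.0000
T̂_A − T̂_B = -1.8840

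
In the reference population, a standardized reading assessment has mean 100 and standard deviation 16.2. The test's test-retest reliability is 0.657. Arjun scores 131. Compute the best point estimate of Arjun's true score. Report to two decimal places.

120.37

T̂ = 0.657(131) + 0.343(100) = 86.067 + 34.300 = 120.367 → 120.37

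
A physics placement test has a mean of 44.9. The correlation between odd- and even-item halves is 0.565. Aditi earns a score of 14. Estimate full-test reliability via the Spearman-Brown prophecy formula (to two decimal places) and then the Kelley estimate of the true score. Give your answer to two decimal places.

22.65

Spearman-Brown: ρ = 2r/(1 + r) = 2(0.565)/(1 + 0.565) = 1.1300/1.565 = 0.7220 → 0.72
T̂ = ρX + (1 − ρ)μ
  = 0.72 × 14 + 0.28 × 44.9
  = 10.08 + 12.572
  = 22.652
  ≈ 22.65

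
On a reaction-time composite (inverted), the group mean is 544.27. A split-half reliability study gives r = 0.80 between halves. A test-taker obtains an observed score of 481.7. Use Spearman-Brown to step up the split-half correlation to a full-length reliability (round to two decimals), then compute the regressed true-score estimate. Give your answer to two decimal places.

Spearman-Brown: ρ = 2r/(1 + r) = 2(0.80)/(1 + 0.80) = 1.600/1.80 = 0.8889 → 0.89
T̂ = 0.89(481.7) + 0.11(544.27) = 428.713 + 59.8697 = 488.583 → 488.58

488.58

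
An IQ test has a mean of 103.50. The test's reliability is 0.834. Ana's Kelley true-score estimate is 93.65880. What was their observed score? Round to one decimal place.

T̂ = ρX + (1 − ρ)μ  ⇒  X = (T̂ − (1 − ρ)μ) / ρ
X = (93.65880 − 0.166 × 103.50) / 0.834 = (93.65880 − 17.18100) / 0.834 = 76.47780 / 0.834 = 91.700

91.7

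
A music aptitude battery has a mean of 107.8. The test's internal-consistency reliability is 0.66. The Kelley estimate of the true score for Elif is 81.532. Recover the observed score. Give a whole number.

T̂ = ρX + (1 − ρ)μ  ⇒  X = (T̂ − (1 − ρ)μ) / ρ
X = (81.532 − 0.34 × 107.8) / 0.66 = (81.532 − 36.652) / 0.66 = 44.880 / 0.66 = 68.00

68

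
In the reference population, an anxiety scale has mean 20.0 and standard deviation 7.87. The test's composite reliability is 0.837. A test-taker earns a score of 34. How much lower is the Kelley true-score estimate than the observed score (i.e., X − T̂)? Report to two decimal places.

T̂ = 0.837(34) + 0.163(20.0) = 28.458 + 3.2600 = 31.7180 → 31.718
X − T̂ = 34 − 31.718 = 2.282 → 2.28

2.28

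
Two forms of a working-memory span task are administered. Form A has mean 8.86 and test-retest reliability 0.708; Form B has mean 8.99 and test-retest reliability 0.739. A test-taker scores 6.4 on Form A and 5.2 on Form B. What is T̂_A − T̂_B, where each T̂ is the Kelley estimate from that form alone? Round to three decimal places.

0.929

T̂_A = 0.708(6.4) + 0.292(8.86) = 7.11832
T̂_B = 0.739(5.2) + 0.261(8.99) = 6.18919
T̂_A − T̂_B = 0.92913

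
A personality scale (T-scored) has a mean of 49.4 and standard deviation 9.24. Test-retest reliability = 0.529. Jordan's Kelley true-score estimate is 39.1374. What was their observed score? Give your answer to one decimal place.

T̂ = ρX + (1 − ρ)μ  ⇒  X = (T̂ − (1 − ρ)μ) / ρ
X = (39.1374 − 0.471 × 49.4) / 0.529 = (39.1374 − 23.2674) / 0.529 = 15.8700 / 0.529 = 30.000

30.0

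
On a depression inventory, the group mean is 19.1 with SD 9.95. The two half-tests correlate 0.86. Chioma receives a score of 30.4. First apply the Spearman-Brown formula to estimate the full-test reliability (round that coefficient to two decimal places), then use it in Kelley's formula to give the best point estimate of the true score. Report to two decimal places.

29.50

Spearman-Brown: ρ = 2r/(1 + r) = 2(0.86)/(1 + 0.86) = 1.720/1.86 = 0.9247 → 0.92
Kelley's formula gives T̂ = 0.92·30.4 + 0.08·19.1 = 27.968 + 1.528 = 29.496.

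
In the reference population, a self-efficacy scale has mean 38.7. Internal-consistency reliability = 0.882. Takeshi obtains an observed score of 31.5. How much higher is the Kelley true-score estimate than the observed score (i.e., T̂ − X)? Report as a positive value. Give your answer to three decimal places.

Kelley's formula gives T̂ = 0.882·31.5 + 0.118·38.7 = 27.7830 + 4.5666 = 32.34960.
T̂ − X = 32.3496 − 31.5 = 0.8496 → 0.850

0.850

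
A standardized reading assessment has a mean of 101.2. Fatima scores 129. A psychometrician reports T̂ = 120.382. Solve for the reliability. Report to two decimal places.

0.69

T̂ = ρX + (1 − ρ)μ  ⇒  T̂ − μ = ρ(X − μ)
ρ = (T̂ − μ)/(X − μ) = (120.382 − 101.2) / (129 − 101.2) = 19.182 / 27.8 = 0.6900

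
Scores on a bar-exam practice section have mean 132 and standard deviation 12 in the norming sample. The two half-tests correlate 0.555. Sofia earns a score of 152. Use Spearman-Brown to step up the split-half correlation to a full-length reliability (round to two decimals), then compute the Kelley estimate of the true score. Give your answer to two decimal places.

Spearman-Brown: ρ = 2r/(1 + r) = 2(0.555)/(1 + 0.555) = 1.1100/1.555 = 0.7138 → 0.71
Kelley's formula gives T̂ = 0.71·152 + 0.29·132 = 107.92 + 38.28 = 146.200.

146.20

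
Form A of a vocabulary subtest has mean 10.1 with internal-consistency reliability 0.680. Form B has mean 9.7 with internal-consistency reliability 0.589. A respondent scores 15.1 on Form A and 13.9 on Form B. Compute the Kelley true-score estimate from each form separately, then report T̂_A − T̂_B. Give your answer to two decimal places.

1.33

T̂_A = 0.680(15.1) + 0.320(10.1) = 13.5000
T̂_B = 0.589(13.9) + 0.411(9.7) = 12.1738
T̂_A − T̂_B = 1.3262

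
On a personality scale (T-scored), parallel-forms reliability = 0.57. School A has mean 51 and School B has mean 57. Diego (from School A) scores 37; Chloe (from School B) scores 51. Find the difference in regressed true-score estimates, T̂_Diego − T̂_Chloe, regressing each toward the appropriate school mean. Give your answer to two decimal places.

-10.56

T̂_Diego = 0.57(37) + 0.43(51) = 43.0200
T̂_Chloe = 0.57(51) + 0.43(57) = 53.5800
Difference = 43.0200 − 53.5800 = -10.5600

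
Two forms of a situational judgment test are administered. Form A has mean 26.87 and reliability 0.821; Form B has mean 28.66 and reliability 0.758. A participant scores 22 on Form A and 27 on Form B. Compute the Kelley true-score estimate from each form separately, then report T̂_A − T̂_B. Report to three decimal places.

T̂_A = 0.821(22) + 0.179(26.87) = 22.87173
T̂_B = 0.758(27) + 0.242(28.66) = 27.40172
T̂_A − T̂_B = -4.52999

-4.530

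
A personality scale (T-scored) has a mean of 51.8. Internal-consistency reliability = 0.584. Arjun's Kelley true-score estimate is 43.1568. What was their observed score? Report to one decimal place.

37.0

T̂ = ρX + (1 − ρ)μ  ⇒  X = (T̂ − (1 − ρ)μ) / ρ
X = (43.1568 − 0.416 × 51.8) / 0.584 = (43.1568 − 21.5488) / 0.584 = 21.6080 / 0.584 = 37.000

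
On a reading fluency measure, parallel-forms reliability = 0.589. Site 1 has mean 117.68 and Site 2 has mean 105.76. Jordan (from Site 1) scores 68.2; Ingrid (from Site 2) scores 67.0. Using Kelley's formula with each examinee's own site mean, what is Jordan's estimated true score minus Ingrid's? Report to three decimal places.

5.606

T̂_Jordan = 0.589(68.2) + 0.411(117.68) = 88.53628
T̂_Ingrid = 0.589(67.0) + 0.411(105.76) = 82.93036
Difference = 88.53628 − 82.93036 = 5.60592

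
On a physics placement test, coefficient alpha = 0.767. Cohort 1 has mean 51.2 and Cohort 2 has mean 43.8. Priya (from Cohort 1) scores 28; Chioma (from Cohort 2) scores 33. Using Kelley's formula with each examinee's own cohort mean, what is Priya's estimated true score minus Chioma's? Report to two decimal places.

-2.11

T̂_Priya = 0.767(28) + 0.233(51.2) = 33.4056
T̂_Chioma = 0.767(33) + 0.233(43.8) = 35.5164
Difference = 33.4056 − 35.5164 = -2.1108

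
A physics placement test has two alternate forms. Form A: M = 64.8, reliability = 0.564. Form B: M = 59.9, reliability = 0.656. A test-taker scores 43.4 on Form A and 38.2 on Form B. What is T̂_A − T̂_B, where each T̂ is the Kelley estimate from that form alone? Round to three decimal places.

T̂_A = 0.564(43.4) + 0.436(64.8) = 52.73040
T̂_B = 0.656(38.2) + 0.344(59.9) = 45.66480
T̂_A − T̂_B = 7.06560

7.066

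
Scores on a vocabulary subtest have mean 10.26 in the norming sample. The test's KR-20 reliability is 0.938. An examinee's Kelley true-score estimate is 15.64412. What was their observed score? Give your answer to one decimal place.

16.0

T̂ = ρX + (1 − ρ)μ  ⇒  X = (T̂ − (1 − ρ)μ) / ρ
X = (15.64412 − 0.062 × 10.26) / 0.938 = (15.64412 − 0.63612) / 0.938 = 15.00800 / 0.938 = 16.000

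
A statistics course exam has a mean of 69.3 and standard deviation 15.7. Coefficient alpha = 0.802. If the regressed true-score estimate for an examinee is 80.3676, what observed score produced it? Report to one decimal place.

83.1

T̂ = ρX + (1 − ρ)μ  ⇒  X = (T̂ − (1 − ρ)μ) / ρ
X = (80.3676 − 0.198 × 69.3) / 0.802 = (80.3676 − 13.7214) / 0.802 = 66.6462 / 0.802 = 83.100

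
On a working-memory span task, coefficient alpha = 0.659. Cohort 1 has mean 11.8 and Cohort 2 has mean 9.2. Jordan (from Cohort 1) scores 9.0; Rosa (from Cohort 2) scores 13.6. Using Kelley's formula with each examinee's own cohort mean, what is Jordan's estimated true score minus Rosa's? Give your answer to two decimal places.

T̂_Jordan = 0.659(9.0) + 0.341(11.8) = 9.9548
T̂_Rosa = 0.659(13.6) + 0.341(9.2) = 12.0996
Difference = 9.9548 − 12.0996 = -2.1448

-2.14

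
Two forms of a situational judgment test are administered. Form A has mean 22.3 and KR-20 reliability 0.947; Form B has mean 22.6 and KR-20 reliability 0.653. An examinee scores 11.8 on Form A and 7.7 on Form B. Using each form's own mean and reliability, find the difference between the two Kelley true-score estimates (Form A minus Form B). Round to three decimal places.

-0.514

T̂_A = 0.947(11.8) + 0.053(22.3) = 12.35650
T̂_B = 0.653(7.7) + 0.347(22.6) = 12.87030
T̂_A − T̂_B = -0.51380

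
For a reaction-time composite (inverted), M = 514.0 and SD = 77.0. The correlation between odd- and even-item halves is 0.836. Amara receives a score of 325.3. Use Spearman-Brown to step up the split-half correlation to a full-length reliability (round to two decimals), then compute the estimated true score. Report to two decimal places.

342.28

Spearman-Brown: ρ = 2r/(1 + r) = 2(0.836)/(1 + 0.836) = 1.6720/1.836 = 0.9107 → 0.91
Kelley's formula gives T̂ = 0.91·325.3 + 0.09·514.0 = 296.023 + 46.260 = 342.283.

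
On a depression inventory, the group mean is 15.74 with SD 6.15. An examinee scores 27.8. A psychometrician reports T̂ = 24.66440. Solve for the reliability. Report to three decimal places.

T̂ = ρX + (1 − ρ)μ  ⇒  T̂ − μ = ρ(X − μ)
ρ = (T̂ − μ)/(X − μ) = (24.66440 − 15.74) / (27.8 − 15.74) = 8.92440 / 12.06 = 0.74000

0.740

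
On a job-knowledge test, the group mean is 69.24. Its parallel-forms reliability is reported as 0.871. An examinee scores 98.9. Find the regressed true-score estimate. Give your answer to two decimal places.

95.07

Kelley's formula gives T̂ = 0.871·98.9 + 0.129·69.24 = 86.1419 + 8.93196 = 95.074.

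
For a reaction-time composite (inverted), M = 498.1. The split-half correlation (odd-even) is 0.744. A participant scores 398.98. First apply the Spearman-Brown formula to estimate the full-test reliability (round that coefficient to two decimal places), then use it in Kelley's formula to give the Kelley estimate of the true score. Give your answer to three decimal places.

413.848

Spearman-Brown: ρ = 2r/(1 + r) = 2(0.744)/(1 + 0.744) = 1.4880/1.744 = 0.8532 → 0.85
T̂ = 0.85(398.98) + 0.15(498.1) = 339.1330 + 74.715 = 413.8480 → 413.848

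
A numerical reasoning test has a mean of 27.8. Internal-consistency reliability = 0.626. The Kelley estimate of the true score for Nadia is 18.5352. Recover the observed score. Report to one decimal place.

13.0

T̂ = ρX + (1 − ρ)μ  ⇒  X = (T̂ − (1 − ρ)μ) / ρ
X = (18.5352 − 0.374 × 27.8) / 0.626 = (18.5352 − 10.3972) / 0.626 = 8.1380 / 0.626 = 13.000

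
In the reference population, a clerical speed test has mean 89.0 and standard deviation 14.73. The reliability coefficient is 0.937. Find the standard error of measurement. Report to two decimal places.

3.70

SEM = SD · √(1 − ρ) = 14.73 × √0.063 = 14.73 × 0.2510 = 3.697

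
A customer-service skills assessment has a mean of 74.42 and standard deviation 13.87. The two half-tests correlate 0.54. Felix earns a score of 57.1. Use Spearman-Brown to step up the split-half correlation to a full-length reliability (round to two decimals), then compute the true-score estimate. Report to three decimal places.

Spearman-Brown: ρ = 2r/(1 + r) = 2(0.54)/(1 + 0.54) = 1.080/1.54 = 0.7013 → 0.70
Regress the observed score toward the mean by the unreliability: T̂ = 0.70·57.1 + 0.30·74.42 = 39.970 + 22.3260 = 62.2960.

62.296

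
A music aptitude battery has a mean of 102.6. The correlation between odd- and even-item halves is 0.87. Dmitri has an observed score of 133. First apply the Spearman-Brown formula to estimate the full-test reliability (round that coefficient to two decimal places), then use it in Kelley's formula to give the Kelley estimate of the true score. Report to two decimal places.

130.87

Spearman-Brown: ρ = 2r/(1 + r) = 2(0.87)/(1 + 0.87) = 1.740/1.87 = 0.9305 → 0.93
Weight the observed score by reliability and the mean by (1 − reliability): T̂ = 0.93·133 + 0.07·102.6 = 123.69 + 7.182 = 130.872.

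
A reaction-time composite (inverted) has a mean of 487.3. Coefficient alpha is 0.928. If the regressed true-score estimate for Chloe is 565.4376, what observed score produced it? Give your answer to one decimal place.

571.5

T̂ = ρX + (1 − ρ)μ  ⇒  X = (T̂ − (1 − ρ)μ) / ρ
X = (565.4376 − 0.072 × 487.3) / 0.928 = (565.4376 − 35.0856) / 0.928 = 530.3520 / 0.928 = 571.500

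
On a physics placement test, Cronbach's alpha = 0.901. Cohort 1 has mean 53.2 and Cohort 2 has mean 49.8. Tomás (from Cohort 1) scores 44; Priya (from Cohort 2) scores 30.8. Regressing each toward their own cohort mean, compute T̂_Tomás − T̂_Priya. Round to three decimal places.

12.230

T̂_Tomás = 0.901(44) + 0.099(53.2) = 44.91080
T̂_Priya = 0.901(30.8) + 0.099(49.8) = 32.68100
Difference = 44.91080 − 32.68100 = 12.22980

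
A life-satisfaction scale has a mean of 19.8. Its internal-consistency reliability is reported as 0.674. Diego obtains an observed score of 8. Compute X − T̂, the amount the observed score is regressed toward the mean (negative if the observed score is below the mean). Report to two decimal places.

T̂ = ρX + (1 − ρ)μ
  = 0.674 × 8 + 0.326 × 19.8
  = 5.392 + 6.4548
  = 11.8468
  ≈ 11.847
X − T̂ = 8 − 11.847 = -3.847 → -3.85

-3.85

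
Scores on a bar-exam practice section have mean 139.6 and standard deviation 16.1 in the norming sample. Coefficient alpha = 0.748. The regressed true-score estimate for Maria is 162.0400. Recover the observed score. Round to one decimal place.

T̂ = ρX + (1 − ρ)μ  ⇒  X = (T̂ − (1 − ρ)μ) / ρ
X = (162.0400 − 0.252 × 139.6) / 0.748 = (162.0400 − 35.1792) / 0.748 = 126.8608 / 0.748 = 169.600

169.6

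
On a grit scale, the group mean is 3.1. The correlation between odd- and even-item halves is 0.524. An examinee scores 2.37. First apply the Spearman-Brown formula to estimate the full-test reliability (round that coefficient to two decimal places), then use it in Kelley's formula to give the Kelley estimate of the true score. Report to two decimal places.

2.60

Spearman-Brown: ρ = 2r/(1 + r) = 2(0.524)/(1 + 0.524) = 1.0480/1.524 = 0.6877 → 0.69
Regress the observed score toward the mean by the unreliability: T̂ = 0.69·2.37 + 0.31·3.1 = 1.6353 + 0.961 = 2.596.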